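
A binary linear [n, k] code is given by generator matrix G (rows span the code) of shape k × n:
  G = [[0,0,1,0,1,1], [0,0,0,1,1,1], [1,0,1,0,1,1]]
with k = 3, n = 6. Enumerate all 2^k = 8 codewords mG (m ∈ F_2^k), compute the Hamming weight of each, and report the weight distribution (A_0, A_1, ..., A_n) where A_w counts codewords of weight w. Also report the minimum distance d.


Weight distribution: A_0 = 1, A_1 = 1, A_2 = 1, A_3 = 3, A_4 = 2. Minimum distance d = 1.

Enumerate all 2^3 = 8 messages m ∈ F_2^3.
For each, compute codeword c = mG in F_2^6, then tally its weight.
  m = 000 → c = 000000, weight = 0.
  m = 100 → c = 001011, weight = 3.
  m = 010 → c = 000111, weight = 3.
  m = 110 → c = 001100, weight = 2.
  m = 001 → c = 101011, weight = 4.
  m = 101 → c = 100000, weight = 1.
  m = 011 → c = 101100, weight = 3.
  m = 111 → c = 100111, weight = 4.
Tally weights:
  weight 0: 1 codewords.
  weight 1: 1 codewords.
  weight 2: 1 codewords.
  weight 3: 3 codewords.
  weight 4: 2 codewords.
Minimum distance d = smallest w > 0 with A_w > 0 = 1.
Sanity: Σ A_w = 8 = 2^3 = 8 ✓.


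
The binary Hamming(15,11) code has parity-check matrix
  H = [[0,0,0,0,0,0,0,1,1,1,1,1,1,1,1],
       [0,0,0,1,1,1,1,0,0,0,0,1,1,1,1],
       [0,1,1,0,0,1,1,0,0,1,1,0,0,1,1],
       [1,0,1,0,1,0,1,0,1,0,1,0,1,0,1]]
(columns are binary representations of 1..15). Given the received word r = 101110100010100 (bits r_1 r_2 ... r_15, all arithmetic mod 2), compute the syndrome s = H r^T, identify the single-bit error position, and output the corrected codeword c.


s = (0, 0, 1, 0)^T, error position = 2, corrected codeword c = 111110100010100

Compute s = H r^T mod 2 one row at a time:
  s_1 = 0 + 0 + 0 + 1 + 0 + 1 + 0 + 0 = 2 ≡ 0 (mod 2).
  s_2 = 1 + 1 + 0 + 1 + 0 + 1 + 0 + 0 = 4 ≡ 0 (mod 2).
  s_3 = 0 + 1 + 0 + 1 + 0 + 1 + 0 + 0 = 3 ≡ 1 (mod 2).
  s_4 = 1 + 1 + 1 + 1 + 0 + 1 + 1 + 0 = 6 ≡ 0 (mod 2).
s = (0, 0, 1, 0)^T — this equals column 2 of H (binary 0010), so error is at position 2.
Correct: flip bit 2 of r = 101110100010100 to get c = 111110100010100.


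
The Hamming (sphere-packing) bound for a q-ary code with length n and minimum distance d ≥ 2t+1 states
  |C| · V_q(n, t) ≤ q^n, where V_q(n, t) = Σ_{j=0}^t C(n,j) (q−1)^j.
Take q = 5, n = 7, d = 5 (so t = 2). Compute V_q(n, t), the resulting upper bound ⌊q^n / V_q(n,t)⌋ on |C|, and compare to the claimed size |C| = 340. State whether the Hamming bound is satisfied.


V_q(n, t) = 365, q^n = 78125, Hamming bound = 214, |C| = 340 > bound (violated).

Step 1: Compute V_q(n, t) = Σ_{j=0}^2 C(n, j) (q−1)^j.
  j = 0: C(7,0)·(4)^0 = 1·1 = 1.
  j = 1: C(7,1)·(4)^1 = 7·4 = 28.
  j = 2: C(7,2)·(4)^2 = 21·16 = 336.
  V_q(n, t) = 1 + 28 + 336 = 365.
Step 2: q^n = 5^7 = 78125.
Step 3: Hamming bound ⌊q^n / V_q(n,t)⌋ = ⌊78125/365⌋ = 214.
Step 4: Compare |C| = 340 to 214: violated.
The claimed |C| lies above the Hamming bound, so no 5-ary code of length 7 with d ≥ 5 can have 340 codewords.


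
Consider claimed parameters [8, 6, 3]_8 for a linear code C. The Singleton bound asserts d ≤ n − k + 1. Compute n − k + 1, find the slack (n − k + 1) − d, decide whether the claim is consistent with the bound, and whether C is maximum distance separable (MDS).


Singleton RHS = n − k + 1 = 3, slack = 0, bound satisfied, MDS.

Singleton bound: d ≤ n − k + 1.
Here n = 8, k = 6, so n − k + 1 = 3.
Given d = 3, check d ≤ 3: YES.
Slack = (n − k + 1) − d = 0.
The code is MDS (slack = 0).
Description: the claimed parameters are [8, 6, 3]_8; such a code would be MDS (meets Singleton bound).


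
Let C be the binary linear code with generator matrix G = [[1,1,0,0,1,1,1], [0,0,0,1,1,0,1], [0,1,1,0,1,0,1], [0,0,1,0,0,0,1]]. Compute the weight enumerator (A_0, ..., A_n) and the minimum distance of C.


Weight distribution: A_0 = 1, A_2 = 2, A_3 = 6, A_4 = 3, A_5 = 2, A_6 = 2. Minimum distance d = 2.

Enumerate all 2^4 = 16 messages m ∈ F_2^4.
For each, compute codeword c = mG in F_2^7, then tally its weight.
  m = 0000 → c = 0000000, weight = 0.
  m = 1000 → c = 1100111, weight = 5.
  m = 0100 → c = 0001101, weight = 3.
  m = 1100 → c = 1101010, weight = 4.
  m = 0010 → c = 0110101, weight = 4.
  m = 1010 → c = 1010010, weight = 3.
  m = 0110 → c = 0111000, weight = 3.
  m = 1110 → c = 1011111, weight = 6.
  m = 0001 → c = 0010001, weight = 2.
  m = 1001 → c = 1110110, weight = 5.
  m = 0101 → c = 0011100, weight = 3.
  m = 1101 → c = 1111011, weight = 6.
  m = 0011 → c = 0100100, weight = 2.
  m = 1011 → c = 1000011, weight = 3.
  m = 0111 → c = 0101001, weight = 3.
  m = 1111 → c = 1001110, weight = 4.
Tally weights:
  weight 0: 1 codewords.
  weight 2: 2 codewords.
  weight 3: 6 codewords.
  weight 4: 3 codewords.
  weight 5: 2 codewords.
  weight 6: 2 codewords.
Minimum distance d = smallest w > 0 with A_w > 0 = 2.
Sanity: Σ A_w = 16 = 2^4 = 16 ✓.


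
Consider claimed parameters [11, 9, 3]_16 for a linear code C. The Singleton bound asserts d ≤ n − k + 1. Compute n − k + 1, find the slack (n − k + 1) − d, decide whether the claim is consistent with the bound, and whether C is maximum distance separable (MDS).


Singleton RHS = n − k + 1 = 3, slack = 0, bound satisfied, MDS.

Singleton bound: d ≤ n − k + 1.
Here n = 11, k = 9, so n − k + 1 = 3.
Given d = 3, check d ≤ 3: YES.
Slack = (n − k + 1) − d = 0.
The code is MDS (slack = 0).
Description: the claimed parameters are [11, 9, 3]_16; such a code would be MDS (meets Singleton bound).


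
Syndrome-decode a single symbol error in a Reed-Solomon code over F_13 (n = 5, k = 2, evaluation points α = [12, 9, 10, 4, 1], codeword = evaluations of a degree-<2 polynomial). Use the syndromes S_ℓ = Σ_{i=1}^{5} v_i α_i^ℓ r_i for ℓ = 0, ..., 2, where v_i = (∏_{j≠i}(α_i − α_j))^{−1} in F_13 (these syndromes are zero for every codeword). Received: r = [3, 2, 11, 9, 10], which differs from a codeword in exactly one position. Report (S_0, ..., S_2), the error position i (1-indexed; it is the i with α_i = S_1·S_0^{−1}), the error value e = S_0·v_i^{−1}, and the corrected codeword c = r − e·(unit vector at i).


S = (8, 8, 8), error at position 5, error magnitude e = 2, c = [3, 2, 11, 9, 8].

Step 1: column multipliers v_i = (∏_{j≠i}(α_i − α_j))^{−1} mod 13.
  i = 1 (α = 12): (12−9)(12−10)(12−4)(12−1) = 3·2·8·11 = 528 ≡ 8, so v_1 = 8^{−1} = 5 (mod 13).
  i = 2 (α = 9): (9−12)(9−10)(9−4)(9−1) = (−3)·(−1)·5·8 = 120 ≡ 3, so v_2 = 3^{−1} = 9 (mod 13).
  i = 3 (α = 10): (10−12)(10−9)(10−4)(10−1) = (−2)·1·6·9 = −108 ≡ 9, so v_3 = 9^{−1} = 3 (mod 13).
  i = 4 (α = 4): (4−12)(4−9)(4−10)(4−1) = (−8)·(−5)·(−6)·3 = −720 ≡ 8, so v_4 = 8^{−1} = 5 (mod 13).
  i = 5 (α = 1): (1−12)(1−9)(1−10)(1−4) = (−11)·(−8)·(−9)·(−3) = 2376 ≡ 10, so v_5 = 10^{−1} = 4 (mod 13).
  v = [5, 9, 3, 5, 4].
Step 2: syndromes of r = [3, 2, 11, 9, 10] (all sums mod 13).
  S_0 = Σ v_i r_i = 5·3 + 9·2 + 3·11 + 5·9 + 4·10 = 151 ≡ 8.
  S_1 = Σ v_i α_i r_i = 5·12·3 + 9·9·2 + 3·10·11 + 5·4·9 + 4·1·10 = 892 ≡ 8.
  α_i^2 mod 13 = [1, 3, 9, 3, 1].
  S_2 = Σ v_i α_i^2 r_i = 5·1·3 + 9·3·2 + 3·9·11 + 5·3·9 + 4·1·10 = 541 ≡ 8.
  S = (8, 8, 8) ≠ 0, so r is not a codeword (an error is present).
Step 3: locate the error. For a single error e at position i, S_ℓ = v_i·e·α_i^ℓ, so α_err = S_1/S_0.
  S_0^{−1} = 8^{−1} = 5 (mod 13), so α_err = 8·5 = 40 ≡ 1 = α_5. Error position i = 5.
  Consistency check: S_2/S_1 = 8·5 = 40 ≡ 1 = α_err ✓ (single-error assumption holds).
Step 4: error magnitude e = S_0/v_5 = S_0·∏_{j≠5}(α_5 − α_j) = 8·10 = 80 ≡ 2 (mod 13).
Step 5: correct position 5: c_5 = r_5 − e = 10 − 2 ≡ 8 (mod 13). Hence c = [3, 2, 11, 9, 8].
  Check: interpolating c through the α_i gives m(x) = 12 + 9·x (degree < 2) with m(α_i) = c_i for every i, so c is indeed a codeword.


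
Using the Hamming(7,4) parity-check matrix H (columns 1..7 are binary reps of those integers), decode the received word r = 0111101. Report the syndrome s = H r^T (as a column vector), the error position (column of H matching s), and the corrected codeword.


s = (1, 1, 1)^T, error position = 7, corrected codeword c = 0111100

Compute s = H r^T mod 2 one row at a time:
  s_1 = 1 + 1 + 0 + 1 = 3 ≡ 1 (mod 2).
  s_2 = 1 + 1 + 0 + 1 = 3 ≡ 1 (mod 2).
  s_3 = 0 + 1 + 1 + 1 = 3 ≡ 1 (mod 2).
s = (1, 1, 1)^T — this equals column 7 of H (binary 111), so error is at position 7.
Correct: flip bit 7 of r = 0111101 to get c = 0111100.


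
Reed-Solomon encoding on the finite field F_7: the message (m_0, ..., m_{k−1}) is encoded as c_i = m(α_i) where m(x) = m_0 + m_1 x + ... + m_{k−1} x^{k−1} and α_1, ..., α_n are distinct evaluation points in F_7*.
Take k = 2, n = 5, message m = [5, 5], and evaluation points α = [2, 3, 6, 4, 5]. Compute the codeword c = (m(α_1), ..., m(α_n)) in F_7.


c = [1, 6, 0, 4, 2]

Message polynomial: m(x) = 5 + 5·x (mod 7).
For each evaluation point α_i, compute m(α_i) mod 7:
  α_1 = 2: Horner steps 5 → 1, so m(2) = 1.
  α_2 = 3: Horner steps 5 → 6, so m(3) = 6.
  α_3 = 6: Horner steps 5 → 0, so m(6) = 0.
  α_4 = 4: Horner steps 5 → 4, so m(4) = 4.
  α_5 = 5: Horner steps 5 → 2, so m(5) = 2.
Codeword c = [1, 6, 0, 4, 2] ∈ F_7^5.


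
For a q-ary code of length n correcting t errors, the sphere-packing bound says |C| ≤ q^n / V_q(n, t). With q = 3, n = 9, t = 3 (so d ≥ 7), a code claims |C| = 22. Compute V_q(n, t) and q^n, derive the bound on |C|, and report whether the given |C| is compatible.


V_q(n, t) = 835, q^n = 19683, Hamming bound = 23, |C| = 22 ≤ bound (satisfied).

Step 1: Compute V_q(n, t) = Σ_{j=0}^3 C(n, j) (q−1)^j.
  j = 0: C(9,0)·(2)^0 = 1·1 = 1.
  j = 1: C(9,1)·(2)^1 = 9·2 = 18.
  j = 2: C(9,2)·(2)^2 = 36·4 = 144.
  j = 3: C(9,3)·(2)^3 = 84·8 = 672.
  V_q(n, t) = 1 + 18 + 144 + 672 = 835.
Step 2: q^n = 3^9 = 19683.
Step 3: Hamming bound ⌊q^n / V_q(n,t)⌋ = ⌊19683/835⌋ = 23.
Step 4: Compare |C| = 22 to 23: satisfied.
The claimed |C| lies below the Hamming bound.


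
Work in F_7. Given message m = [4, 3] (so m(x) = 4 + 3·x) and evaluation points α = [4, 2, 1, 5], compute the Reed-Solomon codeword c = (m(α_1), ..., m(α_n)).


c = [2, 3, 0, 5]

Message polynomial: m(x) = 4 + 3·x (mod 7).
For each evaluation point α_i, compute m(α_i) mod 7:
  α_1 = 4: Horner steps 3 → 2, so m(4) = 2.
  α_2 = 2: Horner steps 3 → 3, so m(2) = 3.
  α_3 = 1: Horner steps 3 → 0, so m(1) = 0.
  α_4 = 5: Horner steps 3 → 5, so m(5) = 5.
Codeword c = [2, 3, 0, 5] ∈ F_7^4.


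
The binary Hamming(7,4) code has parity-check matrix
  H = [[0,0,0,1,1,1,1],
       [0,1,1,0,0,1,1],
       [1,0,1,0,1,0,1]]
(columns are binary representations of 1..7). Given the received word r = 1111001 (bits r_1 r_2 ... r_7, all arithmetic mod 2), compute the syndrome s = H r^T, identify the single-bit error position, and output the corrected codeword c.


s = (0, 1, 1)^T, error position = 3, corrected codeword c = 1101001

Compute s = H r^T mod 2 one row at a time:
  s_1 = 1 + 0 + 0 + 1 = 2 ≡ 0 (mod 2).
  s_2 = 1 + 1 + 0 + 1 = 3 ≡ 1 (mod 2).
  s_3 = 1 + 1 + 0 + 1 = 3 ≡ 1 (mod 2).
s = (0, 1, 1)^T — this equals column 3 of H (binary 011), so error is at position 3.
Correct: flip bit 3 of r = 1111001 to get c = 1101001.


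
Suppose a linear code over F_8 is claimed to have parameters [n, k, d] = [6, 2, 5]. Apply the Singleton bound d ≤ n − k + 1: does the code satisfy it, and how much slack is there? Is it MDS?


Singleton RHS = n − k + 1 = 5, slack = 0, bound satisfied, MDS.

Singleton bound: d ≤ n − k + 1.
Here n = 6, k = 2, so n − k + 1 = 5.
Given d = 5, check d ≤ 5: YES.
Slack = (n − k + 1) − d = 0.
The code is MDS (slack = 0).
Description: the claimed parameters are [6, 2, 5]_8; such a code would be MDS (meets Singleton bound).


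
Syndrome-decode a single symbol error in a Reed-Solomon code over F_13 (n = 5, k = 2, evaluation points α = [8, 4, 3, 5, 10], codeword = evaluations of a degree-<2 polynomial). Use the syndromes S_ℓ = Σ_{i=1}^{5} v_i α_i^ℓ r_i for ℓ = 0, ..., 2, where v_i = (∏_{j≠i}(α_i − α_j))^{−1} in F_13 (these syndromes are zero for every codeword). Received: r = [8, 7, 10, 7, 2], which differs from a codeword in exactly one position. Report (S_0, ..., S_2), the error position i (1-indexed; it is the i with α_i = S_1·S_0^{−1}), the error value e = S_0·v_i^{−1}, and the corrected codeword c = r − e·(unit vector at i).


S = (4, 7, 9), error at position 4, error magnitude e = 3, c = [8, 7, 10, 4, 2].

Step 1: column multipliers v_i = (∏_{j≠i}(α_i − α_j))^{−1} mod 13.
  i = 1 (α = 8): (8−4)(8−3)(8−5)(8−10) = 4·5·3·(−2) = −120 ≡ 10, so v_1 = 10^{−1} = 4 (mod 13).
  i = 2 (α = 4): (4−8)(4−3)(4−5)(4−10) = (−4)·1·(−1)·(−6) = −24 ≡ 2, so v_2 = 2^{−1} = 7 (mod 13).
  i = 3 (α = 3): (3−8)(3−4)(3−5)(3−10) = (−5)·(−1)·(−2)·(−7) = 70 ≡ 5, so v_3 = 5^{−1} = 8 (mod 13).
  i = 4 (α = 5): (5−8)(5−4)(5−3)(5−10) = (−3)·1·2·(−5) = 30 ≡ 4, so v_4 = 4^{−1} = 10 (mod 13).
  i = 5 (α = 10): (10−8)(10−4)(10−3)(10−5) = 2·6·7·5 = 420 ≡ 4, so v_5 = 4^{−1} = 10 (mod 13).
  v = [4, 7, 8, 10, 10].
Step 2: syndromes of r = [8, 7, 10, 7, 2] (all sums mod 13).
  S_0 = Σ v_i r_i = 4·8 + 7·7 + 8·10 + 10·7 + 10·2 = 251 ≡ 4.
  S_1 = Σ v_i α_i r_i = 4·8·8 + 7·4·7 + 8·3·10 + 10·5·7 + 10·10·2 = 1242 ≡ 7.
  α_i^2 mod 13 = [12, 3, 9, 12, 9].
  S_2 = Σ v_i α_i^2 r_i = 4·12·8 + 7·3·7 + 8·9·10 + 10·12·7 + 10·9·2 = 2271 ≡ 9.
  S = (4, 7, 9) ≠ 0, so r is not a codeword (an error is present).
Step 3: locate the error. For a single error e at position i, S_ℓ = v_i·e·α_i^ℓ, so α_err = S_1/S_0.
  S_0^{−1} = 4^{−1} = 10 (mod 13), so α_err = 7·10 = 70 ≡ 5 = α_4. Error position i = 4.
  Consistency check: S_2/S_1 = 9·2 = 18 ≡ 5 = α_err ✓ (single-error assumption holds).
Step 4: error magnitude e = S_0/v_4 = S_0·∏_{j≠4}(α_4 − α_j) = 4·4 = 16 ≡ 3 (mod 13).
Step 5: correct position 4: c_4 = r_4 − e = 7 − 3 ≡ 4 (mod 13). Hence c = [8, 7, 10, 4, 2].
  Check: interpolating c through the α_i gives m(x) = 6 + 10·x (degree < 2) with m(α_i) = c_i for every i, so c is indeed a codeword.


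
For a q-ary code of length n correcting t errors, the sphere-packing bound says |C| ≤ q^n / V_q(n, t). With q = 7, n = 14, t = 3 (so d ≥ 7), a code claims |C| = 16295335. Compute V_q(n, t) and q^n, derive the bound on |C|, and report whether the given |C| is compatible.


V_q(n, t) = 81985, q^n = 678223072849, Hamming bound = 8272526, |C| = 16295335 > bound (violated).

Step 1: Compute V_q(n, t) = Σ_{j=0}^3 C(n, j) (q−1)^j.
  j = 0: C(14,0)·(6)^0 = 1·1 = 1.
  j = 1: C(14,1)·(6)^1 = 14·6 = 84.
  j = 2: C(14,2)·(6)^2 = 91·36 = 3276.
  j = 3: C(14,3)·(6)^3 = 364·216 = 78624.
  V_q(n, t) = 1 + 84 + 3276 + 78624 = 81985.
Step 2: q^n = 7^14 = 678223072849.
Step 3: Hamming bound ⌊q^n / V_q(n,t)⌋ = ⌊678223072849/81985⌋ = 8272526.
Step 4: Compare |C| = 16295335 to 8272526: violated.
The claimed |C| lies above the Hamming bound, so no 7-ary code of length 14 with d ≥ 7 can have 16295335 codewords.


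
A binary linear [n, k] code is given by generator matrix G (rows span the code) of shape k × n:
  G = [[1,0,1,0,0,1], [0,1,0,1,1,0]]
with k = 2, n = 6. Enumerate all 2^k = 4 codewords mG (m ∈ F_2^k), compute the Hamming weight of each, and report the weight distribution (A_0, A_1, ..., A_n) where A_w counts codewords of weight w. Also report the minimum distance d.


Weight distribution: A_0 = 1, A_3 = 2, A_6 = 1. Minimum distance d = 3.

Enumerate all 2^2 = 4 messages m ∈ F_2^2.
For each, compute codeword c = mG in F_2^6, then tally its weight.
  m = 00 → c = 000000, weight = 0.
  m = 10 → c = 101001, weight = 3.
  m = 01 → c = 010110, weight = 3.
  m = 11 → c = 111111, weight = 6.
Tally weights:
  weight 0: 1 codewords.
  weight 3: 2 codewords.
  weight 6: 1 codewords.
Minimum distance d = smallest w > 0 with A_w > 0 = 3.
Sanity: Σ A_w = 4 = 2^2 = 4 ✓.


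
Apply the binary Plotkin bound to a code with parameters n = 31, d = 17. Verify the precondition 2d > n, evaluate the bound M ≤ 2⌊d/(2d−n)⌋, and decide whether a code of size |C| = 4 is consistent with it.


Plotkin bound M ≤ 10; given |C| = 4 ≤ bound (satisfied).

Check applicability: 2d = 34, n = 31.
2d − n = 3 > 0, so Plotkin applies.
Compute d/(2d−n) = 17/3 ≈ 5.6667.
⌊d/(2d−n)⌋ = 5.
Plotkin bound: M ≤ 2·5 = 10.
Given |C| = 4, check: satisfied.
This |C| is below the Plotkin bound.


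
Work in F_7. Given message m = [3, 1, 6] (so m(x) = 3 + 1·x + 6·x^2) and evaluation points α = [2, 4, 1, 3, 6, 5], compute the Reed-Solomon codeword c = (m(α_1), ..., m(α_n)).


c = [1, 5, 3, 4, 1, 4]

Message polynomial: m(x) = 3 + 1·x + 6·x^2 (mod 7).
For each evaluation point α_i, compute m(α_i) mod 7:
  α_1 = 2: Horner steps 6 → 6 → 1, so m(2) = 1.
  α_2 = 4: Horner steps 6 → 4 → 5, so m(4) = 5.
  α_3 = 1: Horner steps 6 → 0 → 3, so m(1) = 3.
  α_4 = 3: Horner steps 6 → 5 → 4, so m(3) = 4.
  α_5 = 6: Horner steps 6 → 2 → 1, so m(6) = 1.
  α_6 = 5: Horner steps 6 → 3 → 4, so m(5) = 4.
Codeword c = [1, 5, 3, 4, 1, 4] ∈ F_7^6.


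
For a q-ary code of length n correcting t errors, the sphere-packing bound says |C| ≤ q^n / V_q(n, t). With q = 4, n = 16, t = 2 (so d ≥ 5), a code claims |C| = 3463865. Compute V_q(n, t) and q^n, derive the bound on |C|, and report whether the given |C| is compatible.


V_q(n, t) = 1129, q^n = 4294967296, Hamming bound = 3804222, |C| = 3463865 ≤ bound (satisfied).

Step 1: Compute V_q(n, t) = Σ_{j=0}^2 C(n, j) (q−1)^j.
  j = 0: C(16,0)·(3)^0 = 1·1 = 1.
  j = 1: C(16,1)·(3)^1 = 16·3 = 48.
  j = 2: C(16,2)·(3)^2 = 120·9 = 1080.
  V_q(n, t) = 1 + 48 + 1080 = 1129.
Step 2: q^n = 4^16 = 4294967296.
Step 3: Hamming bound ⌊q^n / V_q(n,t)⌋ = ⌊4294967296/1129⌋ = 3804222.
Step 4: Compare |C| = 3463865 to 3804222: satisfied.
The claimed |C| lies below the Hamming bound.


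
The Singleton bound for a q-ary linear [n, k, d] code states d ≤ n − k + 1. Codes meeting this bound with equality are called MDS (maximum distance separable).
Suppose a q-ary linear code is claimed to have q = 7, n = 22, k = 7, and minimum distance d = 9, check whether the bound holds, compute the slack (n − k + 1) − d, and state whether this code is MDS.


Singleton RHS = n − k + 1 = 16, slack = 7, bound satisfied, not MDS.

Singleton bound: d ≤ n − k + 1.
Here n = 22, k = 7, so n − k + 1 = 16.
Given d = 9, check d ≤ 16: YES.
Slack = (n − k + 1) − d = 7.
The code is NOT MDS (slack = 7 > 0).
Description: the claimed parameters are [22, 7, 9]_7; such a code would be non-MDS.


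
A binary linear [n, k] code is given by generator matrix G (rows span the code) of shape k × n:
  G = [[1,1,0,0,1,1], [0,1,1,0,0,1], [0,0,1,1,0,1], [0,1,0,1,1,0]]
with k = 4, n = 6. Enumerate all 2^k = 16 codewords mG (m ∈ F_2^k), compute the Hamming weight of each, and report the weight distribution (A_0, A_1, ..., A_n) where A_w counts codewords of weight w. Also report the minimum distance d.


Weight distribution: A_0 = 1, A_1 = 1, A_2 = 2, A_3 = 6, A_4 = 5, A_5 = 1. Minimum distance d = 1.

Enumerate all 2^4 = 16 messages m ∈ F_2^4.
For each, compute codeword c = mG in F_2^6, then tally its weight.
  m = 0000 → c = 000000, weight = 0.
  m = 1000 → c = 110011, weight = 4.
  m = 0100 → c = 011001, weight = 3.
  m = 1100 → c = 101010, weight = 3.
  m = 0010 → c = 001101, weight = 3.
  m = 1010 → c = 111110, weight = 5.
  m = 0110 → c = 010100, weight = 2.
  m = 1110 → c = 100111, weight = 4.
  m = 0001 → c = 010110, weight = 3.
  m = 1001 → c = 100101, weight = 3.
  m = 0101 → c = 001111, weight = 4.
  m = 1101 → c = 111100, weight = 4.
  m = 0011 → c = 011011, weight = 4.
  m = 1011 → c = 101000, weight = 2.
  m = 0111 → c = 000010, weight = 1.
  m = 1111 → c = 110001, weight = 3.
Tally weights:
  weight 0: 1 codewords.
  weight 1: 1 codewords.
  weight 2: 2 codewords.
  weight 3: 6 codewords.
  weight 4: 5 codewords.
  weight 5: 1 codewords.
Minimum distance d = smallest w > 0 with A_w > 0 = 1.
Sanity: Σ A_w = 16 = 2^4 = 16 ✓.


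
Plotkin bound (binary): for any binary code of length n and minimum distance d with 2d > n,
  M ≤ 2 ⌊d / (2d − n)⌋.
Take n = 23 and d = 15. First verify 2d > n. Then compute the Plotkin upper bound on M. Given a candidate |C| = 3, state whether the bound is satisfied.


Plotkin bound M ≤ 4; given |C| = 3 ≤ bound (satisfied).

Check applicability: 2d = 30, n = 23.
2d − n = 7 > 0, so Plotkin applies.
Compute d/(2d−n) = 15/7 ≈ 2.1429.
⌊d/(2d−n)⌋ = 2.
Plotkin bound: M ≤ 2·2 = 4.
Given |C| = 3, check: satisfied.
This |C| is below the Plotkin bound.


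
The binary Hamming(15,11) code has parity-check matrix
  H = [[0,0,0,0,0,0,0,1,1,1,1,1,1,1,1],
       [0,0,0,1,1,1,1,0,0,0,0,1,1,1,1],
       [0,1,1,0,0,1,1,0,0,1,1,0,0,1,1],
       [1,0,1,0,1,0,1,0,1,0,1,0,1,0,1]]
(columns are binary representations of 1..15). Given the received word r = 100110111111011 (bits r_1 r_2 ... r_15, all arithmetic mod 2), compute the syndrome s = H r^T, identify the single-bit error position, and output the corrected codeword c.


s = (1, 0, 1, 0)^T, error position = 10, corrected codeword c = 100110111011011

Compute s = H r^T mod 2 one row at a time:
  s_1 = 1 + 1 + 1 + 1 + 1 + 0 + 1 + 1 = 7 ≡ 1 (mod 2).
  s_2 = 1 + 1 + 0 + 1 + 1 + 0 + 1 + 1 = 6 ≡ 0 (mod 2).
  s_3 = 0 + 0 + 0 + 1 + 1 + 1 + 1 + 1 = 5 ≡ 1 (mod 2).
  s_4 = 1 + 0 + 1 + 1 + 1 + 1 + 0 + 1 = 6 ≡ 0 (mod 2).
s = (1, 0, 1, 0)^T — this equals column 10 of H (binary 1010), so error is at position 10.
Correct: flip bit 10 of r = 100110111111011 to get c = 100110111011011.


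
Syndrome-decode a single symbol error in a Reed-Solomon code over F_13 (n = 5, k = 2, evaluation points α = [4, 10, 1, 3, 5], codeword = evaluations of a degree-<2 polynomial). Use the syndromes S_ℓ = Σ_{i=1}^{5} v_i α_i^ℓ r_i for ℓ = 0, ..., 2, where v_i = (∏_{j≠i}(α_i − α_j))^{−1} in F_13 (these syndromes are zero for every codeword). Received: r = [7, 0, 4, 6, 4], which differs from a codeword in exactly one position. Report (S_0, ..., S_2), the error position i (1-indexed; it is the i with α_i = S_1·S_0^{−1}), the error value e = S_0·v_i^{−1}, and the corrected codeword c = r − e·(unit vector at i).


S = (4, 7, 9), error at position 5, error magnitude e = 9, c = [7, 0, 4, 6, 8].

Step 1: column multipliers v_i = (∏_{j≠i}(α_i − α_j))^{−1} mod 13.
  i = 1 (α = 4): (4−10)(4−1)(4−3)(4−5) = (−6)·3·1·(−1) = 18 ≡ 5, so v_1 = 5^{−1} = 8 (mod 13).
  i = 2 (α = 10): (10−4)(10−1)(10−3)(10−5) = 6·9·7·5 = 1890 ≡ 5, so v_2 = 5^{−1} = 8 (mod 13).
  i = 3 (α = 1): (1−4)(1−10)(1−3)(1−5) = (−3)·(−9)·(−2)·(−4) = 216 ≡ 8, so v_3 = 8^{−1} = 5 (mod 13).
  i = 4 (α = 3): (3−4)(3−10)(3−1)(3−5) = (−1)·(−7)·2·(−2) = −28 ≡ 11, so v_4 = 11^{−1} = 6 (mod 13).
  i = 5 (α = 5): (5−4)(5−10)(5−1)(5−3) = 1·(−5)·4·2 = −40 ≡ 12, so v_5 = 12^{−1} = 12 (mod 13).
  v = [8, 8, 5, 6, 12].
Step 2: syndromes of r = [7, 0, 4, 6, 4] (all sums mod 13).
  S_0 = Σ v_i r_i = 8·7 + 8·0 + 5·4 + 6·6 + 12·4 = 160 ≡ 4.
  S_1 = Σ v_i α_i r_i = 8·4·7 + 8·10·0 + 5·1·4 + 6·3·6 + 12·5·4 = 592 ≡ 7.
  α_i^2 mod 13 = [3, 9, 1, 9, 12].
  S_2 = Σ v_i α_i^2 r_i = 8·3·7 + 8·9·0 + 5·1·4 + 6·9·6 + 12·12·4 = 1088 ≡ 9.
  S = (4, 7, 9) ≠ 0, so r is not a codeword (an error is present).
Step 3: locate the error. For a single error e at position i, S_ℓ = v_i·e·α_i^ℓ, so α_err = S_1/S_0.
  S_0^{−1} = 4^{−1} = 10 (mod 13), so α_err = 7·10 = 70 ≡ 5 = α_5. Error position i = 5.
  Consistency check: S_2/S_1 = 9·2 = 18 ≡ 5 = α_err ✓ (single-error assumption holds).
Step 4: error magnitude e = S_0/v_5 = S_0·∏_{j≠5}(α_5 − α_j) = 4·12 = 48 ≡ 9 (mod 13).
Step 5: correct position 5: c_5 = r_5 − e = 4 − 9 ≡ 8 (mod 13). Hence c = [7, 0, 4, 6, 8].
  Check: interpolating c through the α_i gives m(x) = 3 + 1·x (degree < 2) with m(α_i) = c_i for every i, so c is indeed a codeword.


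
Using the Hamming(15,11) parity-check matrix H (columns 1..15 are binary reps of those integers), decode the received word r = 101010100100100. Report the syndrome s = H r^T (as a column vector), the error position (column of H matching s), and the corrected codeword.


s = (0, 1, 1, 1)^T, error position = 7, corrected codeword c = 101010000100100

Compute s = H r^T mod 2 one row at a time:
  s_1 = 0 + 0 + 1 + 0 + 0 + 1 + 0 + 0 = 2 ≡ 0 (mod 2).
  s_2 = 0 + 1 + 0 + 1 + 0 + 1 + 0 + 0 = 3 ≡ 1 (mod 2).
  s_3 = 0 + 1 + 0 + 1 + 1 + 0 + 0 + 0 = 3 ≡ 1 (mod 2).
  s_4 = 1 + 1 + 1 + 1 + 0 + 0 + 1 + 0 = 5 ≡ 1 (mod 2).
s = (0, 1, 1, 1)^T — this equals column 7 of H (binary 0111), so error is at position 7.
Correct: flip bit 7 of r = 101010100100100 to get c = 101010000100100.


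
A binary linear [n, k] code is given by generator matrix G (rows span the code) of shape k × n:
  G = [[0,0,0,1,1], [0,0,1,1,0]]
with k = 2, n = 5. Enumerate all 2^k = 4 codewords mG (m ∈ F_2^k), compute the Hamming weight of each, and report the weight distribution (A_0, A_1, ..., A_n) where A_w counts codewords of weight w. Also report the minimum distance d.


Weight distribution: A_0 = 1, A_2 = 3. Minimum distance d = 2.

Enumerate all 2^2 = 4 messages m ∈ F_2^2.
For each, compute codeword c = mG in F_2^5, then tally its weight.
  m = 00 → c = 00000, weight = 0.
  m = 10 → c = 00011, weight = 2.
  m = 01 → c = 00110, weight = 2.
  m = 11 → c = 00101, weight = 2.
Tally weights:
  weight 0: 1 codewords.
  weight 2: 3 codewords.
Minimum distance d = smallest w > 0 with A_w > 0 = 2.
Sanity: Σ A_w = 4 = 2^2 = 4 ✓.


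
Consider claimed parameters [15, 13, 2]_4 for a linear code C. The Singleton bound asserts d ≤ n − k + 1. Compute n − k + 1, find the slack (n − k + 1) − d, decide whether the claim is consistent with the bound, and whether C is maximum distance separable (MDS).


Singleton RHS = n − k + 1 = 3, slack = 1, bound satisfied, not MDS.

Singleton bound: d ≤ n − k + 1.
Here n = 15, k = 13, so n − k + 1 = 3.
Given d = 2, check d ≤ 3: YES.
Slack = (n − k + 1) − d = 1.
The code is NOT MDS (slack = 1 > 0).
Description: the claimed parameters are [15, 13, 2]_4; such a code would be non-MDS.


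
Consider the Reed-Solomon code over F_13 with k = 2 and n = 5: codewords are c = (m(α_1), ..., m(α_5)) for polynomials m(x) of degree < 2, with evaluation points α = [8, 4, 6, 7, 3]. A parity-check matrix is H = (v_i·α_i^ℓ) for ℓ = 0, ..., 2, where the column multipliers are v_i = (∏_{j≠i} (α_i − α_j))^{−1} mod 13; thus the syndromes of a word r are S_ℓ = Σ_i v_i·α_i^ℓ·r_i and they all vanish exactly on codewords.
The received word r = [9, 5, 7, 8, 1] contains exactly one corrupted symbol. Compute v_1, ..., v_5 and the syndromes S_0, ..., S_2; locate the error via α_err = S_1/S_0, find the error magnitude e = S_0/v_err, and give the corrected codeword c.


S = (11, 7, 8), error at position 5, error magnitude e = 10, c = [9, 5, 7, 8, 4].

Step 1: column multipliers v_i = (∏_{j≠i}(α_i − α_j))^{−1} mod 13.
  i = 1 (α = 8): (8−4)(8−6)(8−7)(8−3) = 4·2·1·5 = 40 ≡ 1, so v_1 = 1^{−1} = 1 (mod 13).
  i = 2 (α = 4): (4−8)(4−6)(4−7)(4−3) = (−4)·(−2)·(−3)·1 = −24 ≡ 2, so v_2 = 2^{−1} = 7 (mod 13).
  i = 3 (α = 6): (6−8)(6−4)(6−7)(6−3) = (−2)·2·(−1)·3 = 12 ≡ 12, so v_3 = 12^{−1} = 12 (mod 13).
  i = 4 (α = 7): (7−8)(7−4)(7−6)(7−3) = (−1)·3·1·4 = −12 ≡ 1, so v_4 = 1^{−1} = 1 (mod 13).
  i = 5 (α = 3): (3−8)(3−4)(3−6)(3−7) = (−5)·(−1)·(−3)·(−4) = 60 ≡ 8, so v_5 = 8^{−1} = 5 (mod 13).
  v = [1, 7, 12, 1, 5].
Step 2: syndromes of r = [9, 5, 7, 8, 1] (all sums mod 13).
  S_0 = Σ v_i r_i = 1·9 + 7·5 + 12·7 + 1·8 + 5·1 = 141 ≡ 11.
  S_1 = Σ v_i α_i r_i = 1·8·9 + 7·4·5 + 12·6·7 + 1·7·8 + 5·3·1 = 787 ≡ 7.
  α_i^2 mod 13 = [12, 3, 10, 10, 9].
  S_2 = Σ v_i α_i^2 r_i = 1·12·9 + 7·3·5 + 12·10·7 + 1·10·8 + 5·9·1 = 1178 ≡ 8.
  S = (11, 7, 8) ≠ 0, so r is not a codeword (an error is present).
Step 3: locate the error. For a single error e at position i, S_ℓ = v_i·e·α_i^ℓ, so α_err = S_1/S_0.
  S_0^{−1} = 11^{−1} = 6 (mod 13), so α_err = 7·6 = 42 ≡ 3 = α_5. Error position i = 5.
  Consistency check: S_2/S_1 = 8·2 = 16 ≡ 3 = α_err ✓ (single-error assumption holds).
Step 4: error magnitude e = S_0/v_5 = S_0·∏_{j≠5}(α_5 − α_j) = 11·8 = 88 ≡ 10 (mod 13).
Step 5: correct position 5: c_5 = r_5 − e = 1 − 10 ≡ 4 (mod 13). Hence c = [9, 5, 7, 8, 4].
  Check: interpolating c through the α_i gives m(x) = 1 + 1·x (degree < 2) with m(α_i) = c_i for every i, so c is indeed a codeword.


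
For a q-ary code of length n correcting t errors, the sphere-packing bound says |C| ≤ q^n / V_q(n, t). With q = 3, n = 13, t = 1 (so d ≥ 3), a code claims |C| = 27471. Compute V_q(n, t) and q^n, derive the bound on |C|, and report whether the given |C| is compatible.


V_q(n, t) = 27, q^n = 1594323, Hamming bound = 59049, |C| = 27471 ≤ bound (satisfied).

Step 1: Compute V_q(n, t) = Σ_{j=0}^1 C(n, j) (q−1)^j.
  j = 0: C(13,0)·(2)^0 = 1·1 = 1.
  j = 1: C(13,1)·(2)^1 = 13·2 = 26.
  V_q(n, t) = 1 + 26 = 27.
Step 2: q^n = 3^13 = 1594323.
Step 3: Hamming bound ⌊q^n / V_q(n,t)⌋ = ⌊1594323/27⌋ = 59049.
Step 4: Compare |C| = 27471 to 59049: satisfied.
The claimed |C| lies below the Hamming bound.


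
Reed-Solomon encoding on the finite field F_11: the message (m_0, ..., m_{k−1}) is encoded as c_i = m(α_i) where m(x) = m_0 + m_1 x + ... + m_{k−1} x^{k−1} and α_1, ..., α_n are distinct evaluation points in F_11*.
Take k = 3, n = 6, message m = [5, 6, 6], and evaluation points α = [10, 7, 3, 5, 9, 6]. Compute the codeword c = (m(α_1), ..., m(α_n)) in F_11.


c = [5, 0, 0, 9, 6, 4]

Message polynomial: m(x) = 5 + 6·x + 6·x^2 (mod 11).
For each evaluation point α_i, compute m(α_i) mod 11:
  α_1 = 10: Horner steps 6 → 0 → 5, so m(10) = 5.
  α_2 = 7: Horner steps 6 → 4 → 0, so m(7) = 0.
  α_3 = 3: Horner steps 6 → 2 → 0, so m(3) = 0.
  α_4 = 5: Horner steps 6 → 3 → 9, so m(5) = 9.
  α_5 = 9: Horner steps 6 → 5 → 6, so m(9) = 6.
  α_6 = 6: Horner steps 6 → 9 → 4, so m(6) = 4.
Codeword c = [5, 0, 0, 9, 6, 4] ∈ F_11^6.


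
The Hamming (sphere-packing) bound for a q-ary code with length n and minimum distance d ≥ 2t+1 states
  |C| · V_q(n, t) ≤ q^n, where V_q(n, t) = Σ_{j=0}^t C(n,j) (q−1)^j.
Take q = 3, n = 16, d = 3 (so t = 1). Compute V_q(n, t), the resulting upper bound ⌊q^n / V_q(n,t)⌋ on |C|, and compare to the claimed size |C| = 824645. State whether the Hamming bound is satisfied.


V_q(n, t) = 33, q^n = 43046721, Hamming bound = 1304446, |C| = 824645 ≤ bound (satisfied).

Step 1: Compute V_q(n, t) = Σ_{j=0}^1 C(n, j) (q−1)^j.
  j = 0: C(16,0)·(2)^0 = 1·1 = 1.
  j = 1: C(16,1)·(2)^1 = 16·2 = 32.
  V_q(n, t) = 1 + 32 = 33.
Step 2: q^n = 3^16 = 43046721.
Step 3: Hamming bound ⌊q^n / V_q(n,t)⌋ = ⌊43046721/33⌋ = 1304446.
Step 4: Compare |C| = 824645 to 1304446: satisfied.
The claimed |C| lies below the Hamming bound.


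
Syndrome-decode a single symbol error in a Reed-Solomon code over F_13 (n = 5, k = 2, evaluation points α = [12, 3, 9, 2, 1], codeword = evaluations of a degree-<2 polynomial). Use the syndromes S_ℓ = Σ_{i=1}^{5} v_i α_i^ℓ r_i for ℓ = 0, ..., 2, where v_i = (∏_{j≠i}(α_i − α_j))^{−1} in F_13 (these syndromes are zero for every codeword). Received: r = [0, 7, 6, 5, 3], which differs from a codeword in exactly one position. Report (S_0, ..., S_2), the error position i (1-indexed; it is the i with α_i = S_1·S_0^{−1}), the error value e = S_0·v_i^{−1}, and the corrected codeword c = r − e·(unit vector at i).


S = (11, 2, 11), error at position 1, error magnitude e = 1, c = [12, 7, 6, 5, 3].

Step 1: column multipliers v_i = (∏_{j≠i}(α_i − α_j))^{−1} mod 13.
  i = 1 (α = 12): (12−3)(12−9)(12−2)(12−1) = 9·3·10·11 = 2970 ≡ 6, so v_1 = 6^{−1} = 11 (mod 13).
  i = 2 (α = 3): (3−12)(3−9)(3−2)(3−1) = (−9)·(−6)·1·2 = 108 ≡ 4, so v_2 = 4^{−1} = 10 (mod 13).
  i = 3 (α = 9): (9−12)(9−3)(9−2)(9−1) = (−3)·6·7·8 = −1008 ≡ 6, so v_3 = 6^{−1} = 11 (mod 13).
  i = 4 (α = 2): (2−12)(2−3)(2−9)(2−1) = (−10)·(−1)·(−7)·1 = −70 ≡ 8, so v_4 = 8^{−1} = 5 (mod 13).
  i = 5 (α = 1): (1−12)(1−3)(1−9)(1−2) = (−11)·(−2)·(−8)·(−1) = 176 ≡ 7, so v_5 = 7^{−1} = 2 (mod 13).
  v = [11, 10, 11, 5, 2].
Step 2: syndromes of r = [0, 7, 6, 5, 3] (all sums mod 13).
  S_0 = Σ v_i r_i = 11·0 + 10·7 + 11·6 + 5·5 + 2·3 = 167 ≡ 11.
  S_1 = Σ v_i α_i r_i = 11·12·0 + 10·3·7 + 11·9·6 + 5·2·5 + 2·1·3 = 860 ≡ 2.
  α_i^2 mod 13 = [1, 9, 3, 4, 1].
  S_2 = Σ v_i α_i^2 r_i = 11·1·0 + 10·9·7 + 11·3·6 + 5·4·5 + 2·1·3 = 934 ≡ 11.
  S = (11, 2, 11) ≠ 0, so r is not a codeword (an error is present).
Step 3: locate the error. For a single error e at position i, S_ℓ = v_i·e·α_i^ℓ, so α_err = S_1/S_0.
  S_0^{−1} = 11^{−1} = 6 (mod 13), so α_err = 2·6 = 12 ≡ 12 = α_1. Error position i = 1.
  Consistency check: S_2/S_1 = 11·7 = 77 ≡ 12 = α_err ✓ (single-error assumption holds).
Step 4: error magnitude e = S_0/v_1 = S_0·∏_{j≠1}(α_1 − α_j) = 11·6 = 66 ≡ 1 (mod 13).
Step 5: correct position 1: c_1 = r_1 − e = 0 − 1 ≡ 12 (mod 13). Hence c = [12, 7, 6, 5, 3].
  Check: interpolating c through the α_i gives m(x) = 1 + 2·x (degree < 2) with m(α_i) = c_i for every i, so c is indeed a codeword.


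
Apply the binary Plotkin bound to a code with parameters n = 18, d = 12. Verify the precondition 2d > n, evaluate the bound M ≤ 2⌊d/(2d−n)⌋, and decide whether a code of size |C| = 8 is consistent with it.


Plotkin bound M ≤ 4; given |C| = 8 > bound (violated).

Check applicability: 2d = 24, n = 18.
2d − n = 6 > 0, so Plotkin applies.
Compute d/(2d−n) = 12/6 ≈ 2.0000.
⌊d/(2d−n)⌋ = 2.
Plotkin bound: M ≤ 2·2 = 4.
Given |C| = 8, check: VIOLATED.
This |C| is above the Plotkin bound, so no binary code with n = 18, d = 12 and 8 codewords exists.


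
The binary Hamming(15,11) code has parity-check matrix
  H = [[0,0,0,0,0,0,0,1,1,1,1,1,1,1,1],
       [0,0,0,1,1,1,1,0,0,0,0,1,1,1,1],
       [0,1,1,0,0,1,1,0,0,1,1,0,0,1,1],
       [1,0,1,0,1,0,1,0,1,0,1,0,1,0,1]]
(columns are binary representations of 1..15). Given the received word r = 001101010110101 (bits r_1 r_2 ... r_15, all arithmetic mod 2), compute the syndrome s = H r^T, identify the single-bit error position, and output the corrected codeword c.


s = (1, 0, 1, 0)^T, error position = 10, corrected codeword c = 001101010010101

Compute s = H r^T mod 2 one row at a time:
  s_1 = 1 + 0 + 1 + 1 + 0 + 1 + 0 + 1 = 5 ≡ 1 (mod 2).
  s_2 = 1 + 0 + 1 + 0 + 0 + 1 + 0 + 1 = 4 ≡ 0 (mod 2).
  s_3 = 0 + 1 + 1 + 0 + 1 + 1 + 0 + 1 = 5 ≡ 1 (mod 2).
  s_4 = 0 + 1 + 0 + 0 + 0 + 1 + 1 + 1 = 4 ≡ 0 (mod 2).
s = (1, 0, 1, 0)^T — this equals column 10 of H (binary 1010), so error is at position 10.
Correct: flip bit 10 of r = 001101010110101 to get c = 001101010010101.


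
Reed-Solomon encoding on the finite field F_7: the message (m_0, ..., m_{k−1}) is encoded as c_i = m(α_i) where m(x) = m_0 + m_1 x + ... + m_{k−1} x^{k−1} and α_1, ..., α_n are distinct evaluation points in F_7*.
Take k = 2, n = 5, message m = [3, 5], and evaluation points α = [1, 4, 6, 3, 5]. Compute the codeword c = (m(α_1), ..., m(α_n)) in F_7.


c = [1, 2, 5, 4, 0]

Message polynomial: m(x) = 3 + 5·x (mod 7).
For each evaluation point α_i, compute m(α_i) mod 7:
  α_1 = 1: Horner steps 5 → 1, so m(1) = 1.
  α_2 = 4: Horner steps 5 → 2, so m(4) = 2.
  α_3 = 6: Horner steps 5 → 5, so m(6) = 5.
  α_4 = 3: Horner steps 5 → 4, so m(3) = 4.
  α_5 = 5: Horner steps 5 → 0, so m(5) = 0.
Codeword c = [1, 2, 5, 4, 0] ∈ F_7^5.


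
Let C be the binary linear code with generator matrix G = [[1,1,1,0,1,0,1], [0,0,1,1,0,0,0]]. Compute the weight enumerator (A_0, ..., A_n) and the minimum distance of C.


Weight distribution: A_0 = 1, A_2 = 1, A_5 = 2. Minimum distance d = 2.

Enumerate all 2^2 = 4 messages m ∈ F_2^2.
For each, compute codeword c = mG in F_2^7, then tally its weight.
  m = 00 → c = 0000000, weight = 0.
  m = 10 → c = 1110101, weight = 5.
  m = 01 → c = 0011000, weight = 2.
  m = 11 → c = 1101101, weight = 5.
Tally weights:
  weight 0: 1 codewords.
  weight 2: 1 codewords.
  weight 5: 2 codewords.
Minimum distance d = smallest w > 0 with A_w > 0 = 2.
Sanity: Σ A_w = 4 = 2^2 = 4 ✓.


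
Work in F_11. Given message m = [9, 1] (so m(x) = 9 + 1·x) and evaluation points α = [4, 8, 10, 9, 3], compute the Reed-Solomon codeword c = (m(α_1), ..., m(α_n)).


c = [2, 6, 8, 7, 1]

Message polynomial: m(x) = 9 + 1·x (mod 11).
For each evaluation point α_i, compute m(α_i) mod 11:
  α_1 = 4: Horner steps 1 → 2, so m(4) = 2.
  α_2 = 8: Horner steps 1 → 6, so m(8) = 6.
  α_3 = 10: Horner steps 1 → 8, so m(10) = 8.
  α_4 = 9: Horner steps 1 → 7, so m(9) = 7.
  α_5 = 3: Horner steps 1 → 1, so m(3) = 1.
Codeword c = [2, 6, 8, 7, 1] ∈ F_11^5.


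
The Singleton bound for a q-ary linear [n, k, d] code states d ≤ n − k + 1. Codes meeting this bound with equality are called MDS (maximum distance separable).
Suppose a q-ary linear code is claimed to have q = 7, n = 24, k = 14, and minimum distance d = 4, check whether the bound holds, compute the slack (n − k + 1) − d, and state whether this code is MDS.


Singleton RHS = n − k + 1 = 11, slack = 7, bound satisfied, not MDS.

Singleton bound: d ≤ n − k + 1.
Here n = 24, k = 14, so n − k + 1 = 11.
Given d = 4, check d ≤ 11: YES.
Slack = (n − k + 1) − d = 7.
The code is NOT MDS (slack = 7 > 0).
Description: the claimed parameters are [24, 14, 4]_7; such a code would be non-MDS.


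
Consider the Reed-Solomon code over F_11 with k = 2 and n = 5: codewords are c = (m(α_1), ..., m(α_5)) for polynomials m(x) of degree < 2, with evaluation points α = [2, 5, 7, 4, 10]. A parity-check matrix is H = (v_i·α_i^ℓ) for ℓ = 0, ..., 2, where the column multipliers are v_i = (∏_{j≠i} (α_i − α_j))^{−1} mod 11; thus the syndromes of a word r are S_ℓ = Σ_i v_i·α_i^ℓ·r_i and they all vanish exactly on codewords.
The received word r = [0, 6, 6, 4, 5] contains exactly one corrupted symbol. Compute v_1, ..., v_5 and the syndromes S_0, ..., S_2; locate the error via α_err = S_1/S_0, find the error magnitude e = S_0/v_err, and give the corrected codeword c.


S = (2, 3, 10), error at position 3, error magnitude e = 7, c = [0, 6, 10, 4, 5].

Step 1: column multipliers v_i = (∏_{j≠i}(α_i − α_j))^{−1} mod 11.
  i = 1 (α = 2): (2−5)(2−7)(2−4)(2−10) = (−3)·(−5)·(−2)·(−8) = 240 ≡ 9, so v_1 = 9^{−1} = 5 (mod 11).
  i = 2 (α = 5): (5−2)(5−7)(5−4)(5−10) = 3·(−2)·1·(−5) = 30 ≡ 8, so v_2 = 8^{−1} = 7 (mod 11).
  i = 3 (α = 7): (7−2)(7−5)(7−4)(7−10) = 5·2·3·(−3) = −90 ≡ 9, so v_3 = 9^{−1} = 5 (mod 11).
  i = 4 (α = 4): (4−2)(4−5)(4−7)(4−10) = 2·(−1)·(−3)·(−6) = −36 ≡ 8, so v_4 = 8^{−1} = 7 (mod 11).
  i = 5 (α = 10): (10−2)(10−5)(10−7)(10−4) = 8·5·3·6 = 720 ≡ 5, so v_5 = 5^{−1} = 9 (mod 11).
  v = [5, 7, 5, 7, 9].
Step 2: syndromes of r = [0, 6, 6, 4, 5] (all sums mod 11).
  S_0 = Σ v_i r_i = 5·0 + 7·6 + 5·6 + 7·4 + 9·5 = 145 ≡ 2.
  S_1 = Σ v_i α_i r_i = 5·2·0 + 7·5·6 + 5·7·6 + 7·4·4 + 9·10·5 = 982 ≡ 3.
  α_i^2 mod 11 = [4, 3, 5, 5, 1].
  S_2 = Σ v_i α_i^2 r_i = 5·4·0 + 7·3·6 + 5·5·6 + 7·5·4 + 9·1·5 = 461 ≡ 10.
  S = (2, 3, 10) ≠ 0, so r is not a codeword (an error is present).
Step 3: locate the error. For a single error e at position i, S_ℓ = v_i·e·α_i^ℓ, so α_err = S_1/S_0.
  S_0^{−1} = 2^{−1} = 6 (mod 11), so α_err = 3·6 = 18 ≡ 7 = α_3. Error position i = 3.
  Consistency check: S_2/S_1 = 10·4 = 40 ≡ 7 = α_err ✓ (single-error assumption holds).
Step 4: error magnitude e = S_0/v_3 = S_0·∏_{j≠3}(α_3 − α_j) = 2·9 = 18 ≡ 7 (mod 11).
Step 5: correct position 3: c_3 = r_3 − e = 6 − 7 ≡ 10 (mod 11). Hence c = [0, 6, 10, 4, 5].
  Check: interpolating c through the α_i gives m(x) = 7 + 2·x (degree < 2) with m(α_i) = c_i for every i, so c is indeed a codeword.
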